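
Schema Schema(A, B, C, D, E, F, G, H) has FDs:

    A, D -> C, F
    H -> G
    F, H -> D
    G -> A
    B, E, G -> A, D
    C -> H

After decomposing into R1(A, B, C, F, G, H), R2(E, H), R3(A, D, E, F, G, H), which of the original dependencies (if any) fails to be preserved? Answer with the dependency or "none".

B, E, G -> A, D

Check B, E, G → A, D: no single fragment contains all of {A, B, D, E, G}, and the restricted closure of {B, E, G} across the fragments never reaches {A, D}.
A, D → C, F is preserved.
H → G is preserved.
F, H → D is preserved.
G → A is preserved.
C → H is preserved.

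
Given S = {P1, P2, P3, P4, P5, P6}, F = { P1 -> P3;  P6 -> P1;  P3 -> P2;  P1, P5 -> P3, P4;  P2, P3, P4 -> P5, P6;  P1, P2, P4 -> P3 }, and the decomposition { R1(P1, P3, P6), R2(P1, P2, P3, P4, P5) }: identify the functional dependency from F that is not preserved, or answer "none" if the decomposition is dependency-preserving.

Check P2, P3, P4 → P5, P6: no single fragment contains all of {P2, P3, P4, P5, P6}, and the restricted closure of {P2, P3, P4} across the fragments never reaches {P5, P6}.
P1 → P3 is preserved.
P6 → P1 is preserved.
P3 → P2 is preserved.
P1, P5 → P3, P4 is preserved.
P1, P2, P4 → P3 is preserved.

P2, P3, P4 -> P5, P6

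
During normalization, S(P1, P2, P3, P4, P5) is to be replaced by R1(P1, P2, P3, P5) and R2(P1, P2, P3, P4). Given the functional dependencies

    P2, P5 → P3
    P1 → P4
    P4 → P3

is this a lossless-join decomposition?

Yes

Common attributes: R1 ∩ R2 = {P1, P2, P3}.
Closure of {P1, P2, P3}: P1 → P4 applies, adding P4. So (P1, P2, P3)⁺ = {P1, P2, P3, P4}.
This closure contains every attribute of R2, so R1 ∩ R2 → R2. The join is lossless.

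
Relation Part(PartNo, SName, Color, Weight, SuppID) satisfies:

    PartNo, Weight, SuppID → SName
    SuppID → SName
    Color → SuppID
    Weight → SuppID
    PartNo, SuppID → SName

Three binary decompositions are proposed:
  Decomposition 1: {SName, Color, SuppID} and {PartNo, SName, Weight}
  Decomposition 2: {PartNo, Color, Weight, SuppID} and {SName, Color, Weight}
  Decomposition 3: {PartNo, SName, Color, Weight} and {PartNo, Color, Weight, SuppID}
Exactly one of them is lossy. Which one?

Decomposition 1

Decomposition 1: common = {SName}, closure = {SName} → lossy.
Decomposition 2: common = {Color, Weight}, closure = {SName, Color, Weight, SuppID} → lossless.
Decomposition 3: common = {PartNo, Color, Weight}, closure = {PartNo, SName, Color, Weight, SuppID} → lossless.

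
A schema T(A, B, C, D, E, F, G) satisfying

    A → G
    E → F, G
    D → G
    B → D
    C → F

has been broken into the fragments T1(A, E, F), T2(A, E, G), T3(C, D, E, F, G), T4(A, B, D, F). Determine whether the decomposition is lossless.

Chase test. Columns are A, B, C, D, E, F, G; row i has aⱼ where attribute j ∈ Ti, else bᵢⱼ.
Initial tableau (one row per fragment):
  row 1: a1 b12 b13 b14 a5 a6 b17
  row 2: a1 b22 b23 b24 a5 b26 a7
  row 3: b31 b32 a3 a4 a5 a6 a7
  row 4: a1 a2 b43 a4 b45 a6 b47
Rows 1 and 2 agree on A; apply A→G and equate their G entries.
Rows 1 and 4 agree on A; apply A→G and equate their G entries.
Rows 1 and 2 agree on E; apply E→F, G and equate their F, G entries.
No row becomes fully distinguished — the join is lossy.

No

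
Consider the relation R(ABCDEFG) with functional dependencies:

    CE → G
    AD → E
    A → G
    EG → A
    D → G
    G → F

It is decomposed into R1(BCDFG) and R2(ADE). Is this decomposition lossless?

Common attributes: R1 ∩ R2 = {D}.
Closure of {D}: D → G applies, adding G; G → F applies, adding F. So (D)⁺ = {DFG}.
The closure contains neither all of R1 = {BCDFG} nor all of R2 = {ADE}, so the common attributes are not a superkey of either fragment. The join is lossy.

No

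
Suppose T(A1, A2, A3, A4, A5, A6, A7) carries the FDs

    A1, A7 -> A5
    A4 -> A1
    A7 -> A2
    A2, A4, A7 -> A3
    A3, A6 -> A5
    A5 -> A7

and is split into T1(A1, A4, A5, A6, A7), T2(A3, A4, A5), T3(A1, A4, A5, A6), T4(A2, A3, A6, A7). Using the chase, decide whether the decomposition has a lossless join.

Yes

Chase test. Columns are A1, A2, A3, A4, A5, A6, A7; row i has aⱼ where attribute j ∈ Ti, else bᵢⱼ.
Initial tableau (one row per fragment):
  row 1: a1 b12 b13 a4 a5 a6 a7
  row 2: b21 b22 a3 a4 a5 b26 b27
  row 3: a1 b32 b33 a4 a5 a6 b37
  row 4: b41 a2 a3 b44 b45 a6 a7
Rows 1 and 2 agree on A4; apply A4→A1 and equate their A1 entries.
Rows 1 and 4 agree on A7; apply A7→A2 and equate their A2 entries.
Rows 1 and 2 agree on A5; apply A5→A7 and equate their A7 entries.
Rows 1 and 3 agree on A5; apply A5→A7 and equate their A7 entries.
Rows 1 and 2 agree on A7; apply A7→A2 and equate their A2 entries.
Rows 1 and 3 agree on A7; apply A7→A2 and equate their A2 entries.
Rows 1 and 2 agree on A2, A4, A7; apply A2, A4, A7→A3 and equate their A3 entries.
Rows 1 and 3 agree on A2, A4, A7; apply A2, A4, A7→A3 and equate their A3 entries.
Rows 1 and 4 agree on A3, A6; apply A3, A6→A5 and equate their A5 entries.
Row 1 is now all distinguished symbols — the join is lossless.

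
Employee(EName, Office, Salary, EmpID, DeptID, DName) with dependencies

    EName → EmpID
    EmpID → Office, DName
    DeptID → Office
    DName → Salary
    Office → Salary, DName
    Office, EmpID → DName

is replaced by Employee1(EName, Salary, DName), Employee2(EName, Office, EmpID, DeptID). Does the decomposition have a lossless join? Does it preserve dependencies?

lossless but not dependency-preserving

Lossless test: (EName)⁺ = {EName, Office, Salary, EmpID, DName}, which contains all of one fragment — lossless.
Dependency preservation: the restricted closure of {EmpID} across the fragments never reaches {Office, DName}, so EmpID → Office, DName cannot be enforced without a join — not preserved.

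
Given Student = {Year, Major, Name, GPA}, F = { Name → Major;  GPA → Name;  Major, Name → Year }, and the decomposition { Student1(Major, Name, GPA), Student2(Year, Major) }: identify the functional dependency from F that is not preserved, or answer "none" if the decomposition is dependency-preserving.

Check Major, Name → Year: no single fragment contains all of {Year, Major, Name}, and the restricted closure of {Major, Name} across the fragments never reaches {Year}.
Name → Major is preserved.
GPA → Name is preserved.

Major, Name → Year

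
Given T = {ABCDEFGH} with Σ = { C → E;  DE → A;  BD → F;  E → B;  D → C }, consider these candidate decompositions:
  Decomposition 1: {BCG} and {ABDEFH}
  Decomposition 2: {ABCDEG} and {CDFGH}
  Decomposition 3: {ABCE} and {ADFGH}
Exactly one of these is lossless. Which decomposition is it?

Decomposition 2

Decomposition 1: common = {B}, closure = {B} → lossy.
Decomposition 2: common = {CDG}, closure = {ABCDEFG} → lossless.
Decomposition 3: common = {A}, closure = {A} → lossy.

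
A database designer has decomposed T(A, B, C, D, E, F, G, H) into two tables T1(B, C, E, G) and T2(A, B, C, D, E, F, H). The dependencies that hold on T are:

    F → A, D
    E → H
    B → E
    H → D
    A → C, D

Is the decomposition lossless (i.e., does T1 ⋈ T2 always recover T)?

No

Common attributes: T1 ∩ T2 = {B, C, E}.
Closure of {B, C, E}: E → H applies, adding H; H → D applies, adding D. So (B, C, E)⁺ = {B, C, D, E, H}.
The closure contains neither all of T1 = {B, C, E, G} nor all of T2 = {A, B, C, D, E, F, H}, so the common attributes are not a superkey of either fragment. The join is lossy.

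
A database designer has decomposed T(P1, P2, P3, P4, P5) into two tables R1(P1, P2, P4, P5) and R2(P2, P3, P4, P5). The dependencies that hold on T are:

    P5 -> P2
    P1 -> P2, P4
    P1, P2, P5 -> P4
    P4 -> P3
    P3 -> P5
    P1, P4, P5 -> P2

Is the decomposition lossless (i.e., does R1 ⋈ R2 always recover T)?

Common attributes: R1 ∩ R2 = {P2, P4, P5}.
Closure of {P2, P4, P5}: P4 → P3 applies, adding P3. So (P2, P4, P5)⁺ = {P2, P3, P4, P5}.
This closure contains every attribute of R2, so R1 ∩ R2 → R2. The join is lossless.

Yes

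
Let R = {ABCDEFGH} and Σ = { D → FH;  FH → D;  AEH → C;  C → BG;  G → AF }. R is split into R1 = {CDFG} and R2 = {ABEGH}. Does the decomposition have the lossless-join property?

No

Common attributes: R1 ∩ R2 = {G}.
Closure of {G}: G → AF applies, adding AF. So (G)⁺ = {AFG}.
The closure contains neither all of R1 = {CDFG} nor all of R2 = {ABEGH}, so the common attributes are not a superkey of either fragment. The join is lossy.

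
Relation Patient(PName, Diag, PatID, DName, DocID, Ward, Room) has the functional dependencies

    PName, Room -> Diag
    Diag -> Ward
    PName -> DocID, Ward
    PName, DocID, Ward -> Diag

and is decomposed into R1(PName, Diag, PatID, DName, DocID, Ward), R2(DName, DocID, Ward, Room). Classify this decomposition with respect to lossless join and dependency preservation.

lossy but dependency-preserving

Lossless test: (DName, DocID, Ward)⁺ = {DName, DocID, Ward}, which is a superkey of neither fragment — lossy.
Dependency preservation: PName, Room → Diag is not contained in any single fragment, but the restricted closure of its left-hand side across the fragments still reaches the right-hand side; the remaining FDs each lie inside some fragment. All dependencies are preserved.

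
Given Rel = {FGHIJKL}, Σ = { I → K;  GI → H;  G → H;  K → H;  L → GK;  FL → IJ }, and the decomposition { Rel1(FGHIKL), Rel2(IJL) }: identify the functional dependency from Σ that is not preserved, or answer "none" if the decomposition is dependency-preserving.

FL → IJ

Check FL → IJ: no single fragment contains all of {FIJL}, and the restricted closure of {FL} across the fragments never reaches {IJ}.
I → K is preserved.
GI → H is preserved.
G → H is preserved.
K → H is preserved.
L → GK is preserved.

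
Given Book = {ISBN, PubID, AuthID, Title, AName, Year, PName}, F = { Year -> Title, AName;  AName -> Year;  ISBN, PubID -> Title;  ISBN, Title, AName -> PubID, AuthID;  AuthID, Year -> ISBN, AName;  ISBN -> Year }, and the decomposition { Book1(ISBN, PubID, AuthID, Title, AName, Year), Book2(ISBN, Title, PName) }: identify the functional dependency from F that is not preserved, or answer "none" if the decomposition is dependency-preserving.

Year → Title, AName lies within Book1.
AName → Year lies within Book1.
ISBN, PubID → Title lies within Book1.
ISBN, Title, AName → PubID, AuthID lies within Book1.
AuthID, Year → ISBN, AName lies within Book1.
ISBN → Year lies within Book1.
Every dependency is enforceable on the fragments, so the decomposition is dependency-preserving.

none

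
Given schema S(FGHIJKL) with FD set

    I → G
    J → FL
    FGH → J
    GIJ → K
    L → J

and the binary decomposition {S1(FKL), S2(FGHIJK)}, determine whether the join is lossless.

Common attributes: S1 ∩ S2 = {FK}.
No dependency enlarges {FK}, so (FK)⁺ = {FK}.
The closure contains neither all of S1 = {FKL} nor all of S2 = {FGHIJK}, so the common attributes are not a superkey of either fragment. The join is lossy.

No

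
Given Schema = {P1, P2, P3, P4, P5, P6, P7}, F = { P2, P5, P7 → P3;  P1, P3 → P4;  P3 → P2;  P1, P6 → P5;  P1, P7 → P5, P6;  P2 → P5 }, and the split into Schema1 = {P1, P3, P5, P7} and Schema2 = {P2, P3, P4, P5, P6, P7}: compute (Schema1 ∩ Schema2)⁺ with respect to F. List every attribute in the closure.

P2, P3, P5, P7

Schema1 ∩ Schema2 = {P3, P5, P7}.
P3 → P2 applies, adding P2
Closure: {P2, P3, P5, P7}.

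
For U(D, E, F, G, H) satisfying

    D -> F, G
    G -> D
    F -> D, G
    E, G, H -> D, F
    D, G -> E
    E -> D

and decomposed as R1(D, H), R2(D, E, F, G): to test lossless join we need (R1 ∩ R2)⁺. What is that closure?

R1 ∩ R2 = {D}.
D → F, G applies, adding F, G
D, G → E applies, adding E
Closure: {D, E, F, G}.

D, E, F, G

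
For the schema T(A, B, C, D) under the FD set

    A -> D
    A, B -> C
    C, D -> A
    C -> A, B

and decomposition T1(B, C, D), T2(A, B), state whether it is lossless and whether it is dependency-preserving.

Lossless test: (B)⁺ = {B}, which is a superkey of neither fragment — lossy.
Dependency preservation: the restricted closure of {A} across the fragments never reaches {D}, so A → D cannot be enforced without a join — not preserved.

lossy and not dependency-preserving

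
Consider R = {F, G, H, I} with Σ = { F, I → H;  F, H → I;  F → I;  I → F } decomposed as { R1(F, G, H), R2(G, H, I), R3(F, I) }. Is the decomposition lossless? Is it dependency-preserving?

lossless and dependency-preserving

Lossless test (chase): Rows 1 and 3 agree on F; apply F→I and equate their I entries. Rows 1 and 2 agree on I; apply I→F and equate their F entries. Rows 1 and 3 agree on F, I; apply F, I→H and equate their H entries. Row 1 is now all distinguished symbols — the join is lossless.
Dependency preservation: F, I → H; F, H → I are not contained in any single fragment, but the restricted closure of each left-hand side across the fragments still reaches the right-hand side; the remaining FDs each lie inside some fragment. All dependencies are preserved.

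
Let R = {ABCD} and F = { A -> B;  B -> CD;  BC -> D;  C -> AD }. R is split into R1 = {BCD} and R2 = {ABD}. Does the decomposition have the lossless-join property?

Yes

Common attributes: R1 ∩ R2 = {BD}.
Closure of {BD}: B → CD applies, adding C; C → AD applies, adding A. So (BD)⁺ = {ABCD}.
This closure contains every attribute of R1, so R1 ∩ R2 → R1. The join is lossless.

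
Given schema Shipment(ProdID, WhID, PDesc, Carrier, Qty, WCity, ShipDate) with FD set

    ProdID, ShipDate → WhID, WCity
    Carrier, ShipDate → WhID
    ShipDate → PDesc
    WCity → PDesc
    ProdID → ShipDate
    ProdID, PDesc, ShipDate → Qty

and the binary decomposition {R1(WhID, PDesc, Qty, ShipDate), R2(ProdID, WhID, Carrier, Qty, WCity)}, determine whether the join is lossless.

No

Common attributes: R1 ∩ R2 = {WhID, Qty}.
No dependency enlarges {WhID, Qty}, so (WhID, Qty)⁺ = {WhID, Qty}.
The closure contains neither all of R1 = {WhID, PDesc, Qty, ShipDate} nor all of R2 = {ProdID, WhID, Carrier, Qty, WCity}, so the common attributes are not a superkey of either fragment. The join is lossy.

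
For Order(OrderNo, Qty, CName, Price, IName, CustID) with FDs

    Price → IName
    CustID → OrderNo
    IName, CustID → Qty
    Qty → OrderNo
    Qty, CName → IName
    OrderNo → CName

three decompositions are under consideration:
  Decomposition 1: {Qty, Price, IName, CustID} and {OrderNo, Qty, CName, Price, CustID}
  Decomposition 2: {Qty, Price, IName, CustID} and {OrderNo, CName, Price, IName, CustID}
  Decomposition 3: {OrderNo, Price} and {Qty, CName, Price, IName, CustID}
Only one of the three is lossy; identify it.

Decomposition 1: common = {Qty, Price, CustID}, closure = {OrderNo, Qty, CName, Price, IName, CustID} → lossless.
Decomposition 2: common = {Price, IName, CustID}, closure = {OrderNo, Qty, CName, Price, IName, CustID} → lossless.
Decomposition 3: common = {Price}, closure = {Price, IName} → lossy.

Decomposition 3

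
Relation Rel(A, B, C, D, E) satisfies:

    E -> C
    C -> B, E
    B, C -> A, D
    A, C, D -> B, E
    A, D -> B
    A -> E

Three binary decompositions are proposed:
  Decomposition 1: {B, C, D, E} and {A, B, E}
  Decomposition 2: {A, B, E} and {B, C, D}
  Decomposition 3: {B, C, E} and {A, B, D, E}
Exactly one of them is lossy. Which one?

Decomposition 1: common = {B, E}, closure = {A, B, C, D, E} → lossless.
Decomposition 2: common = {B}, closure = {B} → lossy.
Decomposition 3: common = {B, E}, closure = {A, B, C, D, E} → lossless.

Decomposition 2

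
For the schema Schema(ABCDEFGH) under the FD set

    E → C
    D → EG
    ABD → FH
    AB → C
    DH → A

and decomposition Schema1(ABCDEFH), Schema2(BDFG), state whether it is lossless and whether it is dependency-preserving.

Lossless test: (BDF)⁺ = {BCDEFG}, which contains all of one fragment — lossless.
Dependency preservation: D → EG is not contained in any single fragment, but the restricted closure of its left-hand side across the fragments still reaches the right-hand side; the remaining FDs each lie inside some fragment. All dependencies are preserved.

lossless and dependency-preserving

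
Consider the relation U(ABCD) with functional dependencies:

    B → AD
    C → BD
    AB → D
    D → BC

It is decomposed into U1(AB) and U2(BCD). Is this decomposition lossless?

Yes

Common attributes: U1 ∩ U2 = {B}.
Closure of {B}: B → AD applies, adding AD; D → BC applies, adding C. So (B)⁺ = {ABCD}.
This closure contains every attribute of U1, so U1 ∩ U2 → U1. The join is lossless.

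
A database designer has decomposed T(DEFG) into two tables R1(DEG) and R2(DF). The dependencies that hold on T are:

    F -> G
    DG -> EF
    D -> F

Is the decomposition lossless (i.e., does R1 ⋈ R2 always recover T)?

Yes

Common attributes: R1 ∩ R2 = {D}.
Closure of {D}: D → F applies, adding F; F → G applies, adding G; DG → EF applies, adding E. So (D)⁺ = {DEFG}.
This closure contains every attribute of R1, so R1 ∩ R2 → R1. The join is lossless.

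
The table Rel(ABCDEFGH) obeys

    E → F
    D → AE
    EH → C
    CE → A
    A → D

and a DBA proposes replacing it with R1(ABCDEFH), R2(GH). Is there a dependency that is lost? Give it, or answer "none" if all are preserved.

none

E → F lies within R1.
D → AE lies within R1.
EH → C lies within R1.
CE → A lies within R1.
A → D lies within R1.
Every dependency is enforceable on the fragments, so the decomposition is dependency-preserving.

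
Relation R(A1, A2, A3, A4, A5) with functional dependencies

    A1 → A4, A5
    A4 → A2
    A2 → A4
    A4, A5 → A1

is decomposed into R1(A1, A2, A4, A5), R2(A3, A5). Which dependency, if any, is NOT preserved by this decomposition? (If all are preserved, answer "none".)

A1 → A4, A5 lies within R1.
A4 → A2 lies within R1.
A2 → A4 lies within R1.
A4, A5 → A1 lies within R1.
Every dependency is enforceable on the fragments, so the decomposition is dependency-preserving.

none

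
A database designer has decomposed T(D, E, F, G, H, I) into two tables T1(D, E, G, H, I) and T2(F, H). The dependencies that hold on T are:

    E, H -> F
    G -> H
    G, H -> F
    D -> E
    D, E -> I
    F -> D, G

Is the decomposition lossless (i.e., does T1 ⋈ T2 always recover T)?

Common attributes: T1 ∩ T2 = {H}.
No dependency enlarges {H}, so (H)⁺ = {H}.
The closure contains neither all of T1 = {D, E, G, H, I} nor all of T2 = {F, H}, so the common attributes are not a superkey of either fragment. The join is lossy.

No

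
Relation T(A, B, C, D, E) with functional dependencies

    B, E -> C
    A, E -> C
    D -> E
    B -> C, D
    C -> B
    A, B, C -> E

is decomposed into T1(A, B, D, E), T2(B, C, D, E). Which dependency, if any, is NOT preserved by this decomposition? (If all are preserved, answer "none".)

none

B, E → C lies within T2.
A, E → C: restricted closure across fragments reaches C.
D → E lies within T1.
B → C, D lies within T2.
C → B lies within T2.
A, B, C → E: restricted closure across fragments reaches E.
Every dependency is enforceable on the fragments, so the decomposition is dependency-preserving.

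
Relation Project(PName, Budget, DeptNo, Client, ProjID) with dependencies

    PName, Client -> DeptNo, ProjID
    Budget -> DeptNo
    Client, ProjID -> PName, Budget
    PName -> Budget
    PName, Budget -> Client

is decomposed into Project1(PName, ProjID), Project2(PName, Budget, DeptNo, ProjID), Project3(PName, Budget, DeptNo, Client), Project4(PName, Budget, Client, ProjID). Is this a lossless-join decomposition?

Chase test. Columns are PName, Budget, DeptNo, Client, ProjID; row i has aⱼ where attribute j ∈ Projecti, else bᵢⱼ.
Initial tableau (one row per fragment):
  row 1: a1 b12 b13 b14 a5
  row 2: a1 a2 a3 b24 a5
  row 3: a1 a2 a3 a4 b35
  row 4: a1 a2 b43 a4 a5
Rows 3 and 4 agree on PName, Client; apply PName, Client→DeptNo, ProjID and equate their DeptNo, ProjID entries.
Rows 1 and 2 agree on PName; apply PName→Budget and equate their Budget entries.
Rows 1 and 2 agree on PName, Budget; apply PName, Budget→Client and equate their Client entries.
Rows 1 and 3 agree on PName, Budget; apply PName, Budget→Client and equate their Client entries.
Rows 1 and 2 agree on PName, Client; apply PName, Client→DeptNo, ProjID and equate their DeptNo, ProjID entries.
Row 1 is now all distinguished symbols — the join is lossless.

Yes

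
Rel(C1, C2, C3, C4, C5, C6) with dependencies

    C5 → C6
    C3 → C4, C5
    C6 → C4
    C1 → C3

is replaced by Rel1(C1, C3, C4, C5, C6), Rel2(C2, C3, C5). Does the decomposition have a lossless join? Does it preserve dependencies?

Lossless test: (C3, C5)⁺ = {C3, C4, C5, C6}, which is a superkey of neither fragment — lossy.
Dependency preservation: every FD's attributes lie within a single fragment, so each can be enforced locally — preserved.

lossy but dependency-preserving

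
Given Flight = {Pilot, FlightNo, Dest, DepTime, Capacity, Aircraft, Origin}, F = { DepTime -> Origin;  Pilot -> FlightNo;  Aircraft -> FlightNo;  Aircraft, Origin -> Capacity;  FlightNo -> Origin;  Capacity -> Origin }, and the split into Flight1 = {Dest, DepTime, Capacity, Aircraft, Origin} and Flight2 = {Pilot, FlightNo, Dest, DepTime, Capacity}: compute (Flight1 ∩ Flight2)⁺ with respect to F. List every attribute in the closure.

Dest, DepTime, Capacity, Origin

Flight1 ∩ Flight2 = {Dest, DepTime, Capacity}.
DepTime → Origin applies, adding Origin
Closure: {Dest, DepTime, Capacity, Origin}.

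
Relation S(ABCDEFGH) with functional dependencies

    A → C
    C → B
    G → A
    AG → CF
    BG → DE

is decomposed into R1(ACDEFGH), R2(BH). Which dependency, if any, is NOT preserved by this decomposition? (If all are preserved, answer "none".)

Check C → B: no single fragment contains all of {BC}, and the restricted closure of {C} across the fragments never reaches {B}.
A → C is preserved.
G → A is preserved.
AG → CF is preserved.
BG → DE is preserved.

C → B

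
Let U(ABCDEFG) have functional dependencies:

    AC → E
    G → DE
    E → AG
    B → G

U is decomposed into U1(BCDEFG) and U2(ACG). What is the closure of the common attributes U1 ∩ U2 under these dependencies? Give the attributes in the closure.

ACDEG

U1 ∩ U2 = {CG}.
G → DE applies, adding DE
E → AG applies, adding A
Closure: {ACDEG}.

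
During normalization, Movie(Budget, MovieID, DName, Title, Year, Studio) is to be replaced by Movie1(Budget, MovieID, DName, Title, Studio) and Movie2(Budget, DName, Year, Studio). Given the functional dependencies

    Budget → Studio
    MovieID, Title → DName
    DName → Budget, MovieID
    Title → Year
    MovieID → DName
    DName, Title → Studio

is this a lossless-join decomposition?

Common attributes: Movie1 ∩ Movie2 = {Budget, DName, Studio}.
Closure of {Budget, DName, Studio}: DName → Budget, MovieID applies, adding MovieID. So (Budget, DName, Studio)⁺ = {Budget, MovieID, DName, Studio}.
The closure contains neither all of Movie1 = {Budget, MovieID, DName, Title, Studio} nor all of Movie2 = {Budget, DName, Year, Studio}, so the common attributes are not a superkey of either fragment. The join is lossy.

No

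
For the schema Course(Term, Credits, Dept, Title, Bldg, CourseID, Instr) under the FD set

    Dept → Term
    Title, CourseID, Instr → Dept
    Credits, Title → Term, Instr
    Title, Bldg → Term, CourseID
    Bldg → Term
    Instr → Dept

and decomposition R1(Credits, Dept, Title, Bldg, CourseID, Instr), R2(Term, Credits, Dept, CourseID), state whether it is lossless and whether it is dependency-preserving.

lossless but not dependency-preserving

Lossless test: (Credits, Dept, CourseID)⁺ = {Term, Credits, Dept, CourseID}, which contains all of one fragment — lossless.
Dependency preservation: the restricted closure of {Title, Bldg} across the fragments never reaches {Term, CourseID}, so Title, Bldg → Term, CourseID cannot be enforced without a join — not preserved.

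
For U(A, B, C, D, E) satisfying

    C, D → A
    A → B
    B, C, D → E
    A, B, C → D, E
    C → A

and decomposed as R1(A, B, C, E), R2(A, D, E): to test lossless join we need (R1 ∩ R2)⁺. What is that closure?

A, B, E

R1 ∩ R2 = {A, E}.
A → B applies, adding B
Closure: {A, B, E}.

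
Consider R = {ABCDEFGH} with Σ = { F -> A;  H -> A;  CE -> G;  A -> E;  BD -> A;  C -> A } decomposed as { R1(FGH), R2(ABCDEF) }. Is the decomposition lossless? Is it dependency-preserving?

lossy and not dependency-preserving

Lossless test: (F)⁺ = {AEF}, which is a superkey of neither fragment — lossy.
Dependency preservation: the restricted closure of {H} across the fragments never reaches {A}, so H → A cannot be enforced without a join — not preserved.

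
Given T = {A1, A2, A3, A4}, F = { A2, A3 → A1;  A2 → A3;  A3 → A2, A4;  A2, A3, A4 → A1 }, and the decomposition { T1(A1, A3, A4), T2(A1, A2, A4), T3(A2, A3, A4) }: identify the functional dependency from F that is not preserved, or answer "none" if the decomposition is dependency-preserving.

none

A2, A3 → A1: restricted closure across fragments reaches A1.
A2 → A3 lies within T3.
A3 → A2, A4 lies within T3.
A2, A3, A4 → A1: restricted closure across fragments reaches A1.
Every dependency is enforceable on the fragments, so the decomposition is dependency-preserving.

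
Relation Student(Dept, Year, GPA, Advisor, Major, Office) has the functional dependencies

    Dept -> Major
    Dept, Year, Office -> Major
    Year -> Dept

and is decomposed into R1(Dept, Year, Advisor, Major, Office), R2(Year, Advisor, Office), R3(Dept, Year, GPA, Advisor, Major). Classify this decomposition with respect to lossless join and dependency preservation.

Lossless test (chase): Rows 1 and 2 agree on Year; apply Year→Dept and equate their Dept entries. Rows 1 and 2 agree on Dept; apply Dept→Major and equate their Major entries. No row becomes fully distinguished — the join is lossy.
Dependency preservation: every FD's attributes lie within a single fragment, so each can be enforced locally — preserved.

lossy but dependency-preserving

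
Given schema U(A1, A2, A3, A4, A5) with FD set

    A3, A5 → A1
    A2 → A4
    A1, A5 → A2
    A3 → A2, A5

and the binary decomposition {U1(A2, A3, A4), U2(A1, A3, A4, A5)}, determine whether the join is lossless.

Common attributes: U1 ∩ U2 = {A3, A4}.
Closure of {A3, A4}: A3 → A2, A5 applies, adding A2, A5; A3, A5 → A1 applies, adding A1. So (A3, A4)⁺ = {A1, A2, A3, A4, A5}.
This closure contains every attribute of U1, so U1 ∩ U2 → U1. The join is lossless.

Yes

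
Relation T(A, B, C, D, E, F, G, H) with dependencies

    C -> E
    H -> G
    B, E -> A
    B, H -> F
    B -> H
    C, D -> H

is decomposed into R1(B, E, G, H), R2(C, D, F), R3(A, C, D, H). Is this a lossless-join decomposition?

No

Chase test. Columns are A, B, C, D, E, F, G, H; row i has aⱼ where attribute j ∈ Ri, else bᵢⱼ.
Initial tableau (one row per fragment):
  row 1: b11 a2 b13 b14 a5 b16 a7 a8
  row 2: b21 b22 a3 a4 b25 a6 b27 b28
  row 3: a1 b32 a3 a4 b35 b36 b37 a8
Rows 2 and 3 agree on C; apply C→E and equate their E entries.
Rows 1 and 3 agree on H; apply H→G and equate their G entries.
Rows 2 and 3 agree on C, D; apply C, D→H and equate their H entries.
Rows 1 and 2 agree on H; apply H→G and equate their G entries.
No row becomes fully distinguished — the join is lossy.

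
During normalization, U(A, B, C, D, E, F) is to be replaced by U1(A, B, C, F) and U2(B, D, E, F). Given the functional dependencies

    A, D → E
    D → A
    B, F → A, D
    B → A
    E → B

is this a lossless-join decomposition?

Common attributes: U1 ∩ U2 = {B, F}.
Closure of {B, F}: B, F → A, D applies, adding A, D; A, D → E applies, adding E. So (B, F)⁺ = {A, B, D, E, F}.
This closure contains every attribute of U2, so U1 ∩ U2 → U2. The join is lossless.

Yes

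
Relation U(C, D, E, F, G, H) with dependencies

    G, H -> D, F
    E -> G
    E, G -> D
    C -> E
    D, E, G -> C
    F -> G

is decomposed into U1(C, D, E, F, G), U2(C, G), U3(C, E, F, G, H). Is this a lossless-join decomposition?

Yes

Chase test. Columns are C, D, E, F, G, H; row i has aⱼ where attribute j ∈ Ui, else bᵢⱼ.
Initial tableau (one row per fragment):
  row 1: a1 a2 a3 a4 a5 b16
  row 2: a1 b22 b23 b24 a5 b26
  row 3: a1 b32 a3 a4 a5 a6
Rows 1 and 3 agree on E, G; apply E, G→D and equate their D entries.
Rows 1 and 2 agree on C; apply C→E and equate their E entries.
Rows 1 and 2 agree on E, G; apply E, G→D and equate their D entries.
Row 3 is now all distinguished symbols — the join is lossless.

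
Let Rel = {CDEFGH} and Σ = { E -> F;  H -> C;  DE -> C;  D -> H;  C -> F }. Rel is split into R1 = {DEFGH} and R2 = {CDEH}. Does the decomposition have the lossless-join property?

Common attributes: R1 ∩ R2 = {DEH}.
Closure of {DEH}: E → F applies, adding F; H → C applies, adding C. So (DEH)⁺ = {CDEFH}.
This closure contains every attribute of R2, so R1 ∩ R2 → R2. The join is lossless.

Yes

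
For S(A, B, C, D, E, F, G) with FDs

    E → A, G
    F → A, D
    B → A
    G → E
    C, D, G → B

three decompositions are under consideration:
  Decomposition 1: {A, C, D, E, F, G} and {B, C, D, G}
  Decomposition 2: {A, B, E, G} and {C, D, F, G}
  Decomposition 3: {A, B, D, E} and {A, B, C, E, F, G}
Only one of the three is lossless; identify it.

Decomposition 1: common = {C, D, G}, closure = {A, B, C, D, E, G} → lossless.
Decomposition 2: common = {G}, closure = {A, E, G} → lossy.
Decomposition 3: common = {A, B, E}, closure = {A, B, E, G} → lossy.

Decomposition 1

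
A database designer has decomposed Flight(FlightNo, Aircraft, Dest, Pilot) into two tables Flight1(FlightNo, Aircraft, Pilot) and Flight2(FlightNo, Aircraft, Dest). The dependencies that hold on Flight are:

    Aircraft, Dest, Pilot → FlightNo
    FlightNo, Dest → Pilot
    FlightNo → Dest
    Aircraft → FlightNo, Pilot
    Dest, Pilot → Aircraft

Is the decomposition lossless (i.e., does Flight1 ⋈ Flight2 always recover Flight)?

Common attributes: Flight1 ∩ Flight2 = {FlightNo, Aircraft}.
Closure of {FlightNo, Aircraft}: FlightNo → Dest applies, adding Dest; Aircraft → FlightNo, Pilot applies, adding Pilot. So (FlightNo, Aircraft)⁺ = {FlightNo, Aircraft, Dest, Pilot}.
This closure contains every attribute of Flight1, so Flight1 ∩ Flight2 → Flight1. The join is lossless.

Yes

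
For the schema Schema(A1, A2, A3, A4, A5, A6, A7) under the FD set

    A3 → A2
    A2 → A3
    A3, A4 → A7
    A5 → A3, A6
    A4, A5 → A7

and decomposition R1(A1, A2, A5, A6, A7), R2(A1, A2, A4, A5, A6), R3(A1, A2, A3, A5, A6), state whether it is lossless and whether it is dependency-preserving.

lossy and not dependency-preserving

Lossless test (chase): Rows 1 and 2 agree on A2; apply A2→A3 and equate their A3 entries. Rows 1 and 3 agree on A2; apply A2→A3 and equate their A3 entries. No row becomes fully distinguished — the join is lossy.
Dependency preservation: the restricted closure of {A3, A4} across the fragments never reaches {A7}, so A3, A4 → A7 cannot be enforced without a join — not preserved.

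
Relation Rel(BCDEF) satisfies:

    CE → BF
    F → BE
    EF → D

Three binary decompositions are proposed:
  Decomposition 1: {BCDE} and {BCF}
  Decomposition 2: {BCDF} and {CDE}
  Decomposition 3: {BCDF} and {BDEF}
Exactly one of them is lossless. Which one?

Decomposition 1: common = {BC}, closure = {BC} → lossy.
Decomposition 2: common = {CD}, closure = {CD} → lossy.
Decomposition 3: common = {BDF}, closure = {BDEF} → lossless.

Decomposition 3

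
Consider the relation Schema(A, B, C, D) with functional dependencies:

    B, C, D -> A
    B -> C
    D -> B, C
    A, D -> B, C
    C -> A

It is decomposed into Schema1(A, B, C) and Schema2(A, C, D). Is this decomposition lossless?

Common attributes: Schema1 ∩ Schema2 = {A, C}.
No dependency enlarges {A, C}, so (A, C)⁺ = {A, C}.
The closure contains neither all of Schema1 = {A, B, C} nor all of Schema2 = {A, C, D}, so the common attributes are not a superkey of either fragment. The join is lossy.

No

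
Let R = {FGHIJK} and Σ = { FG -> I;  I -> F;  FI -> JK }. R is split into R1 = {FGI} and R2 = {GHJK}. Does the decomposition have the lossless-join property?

No

Common attributes: R1 ∩ R2 = {G}.
No dependency enlarges {G}, so (G)⁺ = {G}.
The closure contains neither all of R1 = {FGI} nor all of R2 = {GHJK}, so the common attributes are not a superkey of either fragment. The join is lossy.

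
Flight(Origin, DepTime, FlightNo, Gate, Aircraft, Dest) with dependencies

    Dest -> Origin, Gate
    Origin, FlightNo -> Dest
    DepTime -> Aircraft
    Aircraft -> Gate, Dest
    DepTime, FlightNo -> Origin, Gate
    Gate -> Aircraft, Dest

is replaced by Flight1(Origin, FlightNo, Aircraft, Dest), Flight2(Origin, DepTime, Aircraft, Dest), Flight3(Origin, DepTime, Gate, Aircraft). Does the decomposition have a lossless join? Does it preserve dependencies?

lossy but dependency-preserving

Lossless test (chase): Rows 1 and 2 agree on Dest; apply Dest→Origin, Gate and equate their Origin, Gate entries. Rows 1 and 3 agree on Aircraft; apply Aircraft→Gate, Dest and equate their Gate, Dest entries. No row becomes fully distinguished — the join is lossy.
Dependency preservation: Dest → Origin, Gate; Aircraft → Gate, Dest; DepTime, FlightNo → Origin, Gate; Gate → Aircraft, Dest are not contained in any single fragment, but the restricted closure of each left-hand side across the fragments still reaches the right-hand side; the remaining FDs each lie inside some fragment. All dependencies are preserved.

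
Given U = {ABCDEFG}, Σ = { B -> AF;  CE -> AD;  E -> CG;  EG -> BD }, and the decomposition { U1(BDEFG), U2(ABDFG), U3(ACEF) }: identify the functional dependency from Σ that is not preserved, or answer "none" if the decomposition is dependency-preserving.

B → AF lies within U2.
CE → AD: restricted closure across fragments reaches AD.
E → CG: restricted closure across fragments reaches CG.
EG → BD lies within U1.
Every dependency is enforceable on the fragments, so the decomposition is dependency-preserving.

none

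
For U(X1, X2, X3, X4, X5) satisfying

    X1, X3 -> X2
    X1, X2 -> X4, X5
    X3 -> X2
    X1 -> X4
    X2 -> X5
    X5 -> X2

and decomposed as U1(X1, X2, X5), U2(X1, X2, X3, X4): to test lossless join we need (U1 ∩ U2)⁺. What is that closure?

X1, X2, X4, X5

U1 ∩ U2 = {X1, X2}.
X1, X2 → X4, X5 applies, adding X4, X5
Closure: {X1, X2, X4, X5}.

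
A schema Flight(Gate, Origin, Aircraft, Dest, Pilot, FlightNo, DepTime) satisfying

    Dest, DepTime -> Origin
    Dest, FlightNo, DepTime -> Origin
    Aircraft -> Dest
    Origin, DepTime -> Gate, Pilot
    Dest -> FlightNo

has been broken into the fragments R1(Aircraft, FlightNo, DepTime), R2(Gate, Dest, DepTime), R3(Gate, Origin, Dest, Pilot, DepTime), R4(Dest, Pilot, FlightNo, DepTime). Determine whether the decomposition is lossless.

No

Chase test. Columns are Gate, Origin, Aircraft, Dest, Pilot, FlightNo, DepTime; row i has aⱼ where attribute j ∈ Ri, else bᵢⱼ.
Initial tableau (one row per fragment):
  row 1: b11 b12 a3 b14 b15 a6 a7
  row 2: a1 b22 b23 a4 b25 b26 a7
  row 3: a1 a2 b33 a4 a5 b36 a7
  row 4: b41 b42 b43 a4 a5 a6 a7
Rows 2 and 3 agree on Dest, DepTime; apply Dest, DepTime→Origin and equate their Origin entries.
Rows 2 and 4 agree on Dest, DepTime; apply Dest, DepTime→Origin and equate their Origin entries.
Rows 2 and 3 agree on Origin, DepTime; apply Origin, DepTime→Gate, Pilot and equate their Gate, Pilot entries.
Rows 2 and 4 agree on Origin, DepTime; apply Origin, DepTime→Gate, Pilot and equate their Gate, Pilot entries.
Rows 2 and 3 agree on Dest; apply Dest→FlightNo and equate their FlightNo entries.
Rows 2 and 4 agree on Dest; apply Dest→FlightNo and equate their FlightNo entries.
No row becomes fully distinguished — the join is lossy.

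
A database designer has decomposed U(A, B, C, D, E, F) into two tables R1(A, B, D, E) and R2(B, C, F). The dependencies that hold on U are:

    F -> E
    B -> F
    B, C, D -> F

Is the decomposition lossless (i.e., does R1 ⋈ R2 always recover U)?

No

Common attributes: R1 ∩ R2 = {B}.
Closure of {B}: B → F applies, adding F; F → E applies, adding E. So (B)⁺ = {B, E, F}.
The closure contains neither all of R1 = {A, B, D, E} nor all of R2 = {B, C, F}, so the common attributes are not a superkey of either fragment. The join is lossy.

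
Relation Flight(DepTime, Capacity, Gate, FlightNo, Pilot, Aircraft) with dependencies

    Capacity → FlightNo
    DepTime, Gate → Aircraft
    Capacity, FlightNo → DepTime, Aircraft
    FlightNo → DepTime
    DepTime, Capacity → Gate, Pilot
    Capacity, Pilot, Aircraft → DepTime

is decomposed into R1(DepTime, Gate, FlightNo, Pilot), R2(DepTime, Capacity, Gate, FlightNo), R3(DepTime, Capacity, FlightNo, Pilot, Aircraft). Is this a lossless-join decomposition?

Yes

Chase test. Columns are DepTime, Capacity, Gate, FlightNo, Pilot, Aircraft; row i has aⱼ where attribute j ∈ Ri, else bᵢⱼ.
Initial tableau (one row per fragment):
  row 1: a1 b12 a3 a4 a5 b16
  row 2: a1 a2 a3 a4 b25 b26
  row 3: a1 a2 b33 a4 a5 a6
Rows 1 and 2 agree on DepTime, Gate; apply DepTime, Gate→Aircraft and equate their Aircraft entries.
Rows 2 and 3 agree on Capacity, FlightNo; apply Capacity, FlightNo→DepTime, Aircraft and equate their DepTime, Aircraft entries.
Rows 2 and 3 agree on DepTime, Capacity; apply DepTime, Capacity→Gate, Pilot and equate their Gate, Pilot entries.
Row 2 is now all distinguished symbols — the join is lossless.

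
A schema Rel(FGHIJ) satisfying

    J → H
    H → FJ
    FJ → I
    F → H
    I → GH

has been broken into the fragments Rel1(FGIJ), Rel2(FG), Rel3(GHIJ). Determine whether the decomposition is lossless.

Yes

Chase test. Columns are FGHIJ; row i has aⱼ where attribute j ∈ Reli, else bᵢⱼ.
Initial tableau (one row per fragment):
  row 1: a1 a2 b13 a4 a5
  row 2: a1 a2 b23 b24 b25
  row 3: b31 a2 a3 a4 a5
Rows 1 and 3 agree on J; apply J→H and equate their H entries.
Rows 1 and 3 agree on H; apply H→FJ and equate their FJ entries.
Rows 1 and 2 agree on F; apply F→H and equate their H entries.
Rows 1 and 2 agree on H; apply H→FJ and equate their FJ entries.
Rows 1 and 2 agree on FJ; apply FJ→I and equate their I entries.
Row 1 is now all distinguished symbols — the join is lossless.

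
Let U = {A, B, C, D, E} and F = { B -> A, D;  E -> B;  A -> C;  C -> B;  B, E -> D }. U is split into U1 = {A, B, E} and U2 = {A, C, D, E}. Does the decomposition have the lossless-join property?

Common attributes: U1 ∩ U2 = {A, E}.
Closure of {A, E}: E → B applies, adding B; A → C applies, adding C; B, E → D applies, adding D. So (A, E)⁺ = {A, B, C, D, E}.
This closure contains every attribute of U1, so U1 ∩ U2 → U1. The join is lossless.

Yes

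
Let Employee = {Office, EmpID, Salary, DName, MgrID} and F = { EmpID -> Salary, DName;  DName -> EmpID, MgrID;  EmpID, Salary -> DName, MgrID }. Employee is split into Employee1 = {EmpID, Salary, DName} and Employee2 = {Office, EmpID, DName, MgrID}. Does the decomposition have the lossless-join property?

Common attributes: Employee1 ∩ Employee2 = {EmpID, DName}.
Closure of {EmpID, DName}: EmpID → Salary, DName applies, adding Salary; DName → EmpID, MgrID applies, adding MgrID. So (EmpID, DName)⁺ = {EmpID, Salary, DName, MgrID}.
This closure contains every attribute of Employee1, so Employee1 ∩ Employee2 → Employee1. The join is lossless.

Yes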